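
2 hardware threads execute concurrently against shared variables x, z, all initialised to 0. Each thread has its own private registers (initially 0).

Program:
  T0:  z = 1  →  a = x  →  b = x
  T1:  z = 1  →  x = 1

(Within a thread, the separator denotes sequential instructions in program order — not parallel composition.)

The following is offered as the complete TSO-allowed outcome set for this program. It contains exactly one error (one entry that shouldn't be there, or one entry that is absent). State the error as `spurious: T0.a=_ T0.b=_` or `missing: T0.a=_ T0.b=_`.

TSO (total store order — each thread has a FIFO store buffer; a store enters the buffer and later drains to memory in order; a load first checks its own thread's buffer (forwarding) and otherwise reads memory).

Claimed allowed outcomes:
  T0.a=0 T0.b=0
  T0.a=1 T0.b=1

outcome vector order: (T0.a,T0.b)
TSO (3): 0/0 0/1 1/1
TSO∖claimed = {0/1}

missing: T0.a=0 T0.b=1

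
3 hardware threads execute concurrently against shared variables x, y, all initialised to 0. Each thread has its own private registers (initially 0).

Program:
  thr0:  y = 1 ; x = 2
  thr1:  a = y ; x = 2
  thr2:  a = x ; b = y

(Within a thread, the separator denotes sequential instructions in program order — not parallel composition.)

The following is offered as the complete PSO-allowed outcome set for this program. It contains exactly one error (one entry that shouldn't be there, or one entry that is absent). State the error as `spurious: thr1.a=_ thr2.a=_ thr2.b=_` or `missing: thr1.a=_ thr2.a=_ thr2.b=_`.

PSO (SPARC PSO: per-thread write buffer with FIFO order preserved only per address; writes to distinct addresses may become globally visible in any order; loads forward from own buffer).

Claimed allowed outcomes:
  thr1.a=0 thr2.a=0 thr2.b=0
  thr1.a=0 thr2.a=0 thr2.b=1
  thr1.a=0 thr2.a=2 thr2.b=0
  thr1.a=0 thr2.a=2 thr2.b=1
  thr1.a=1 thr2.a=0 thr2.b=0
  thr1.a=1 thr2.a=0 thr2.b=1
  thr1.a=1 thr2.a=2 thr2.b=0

missing: thr1.a=1 thr2.a=2 thr2.b=1

outcome vector order: (thr1.a,thr2.a,thr2.b)
[PSO] allowed = {000; 001; 020; 021; 100; 101; 120; 121}
PSO∖claimed = {121}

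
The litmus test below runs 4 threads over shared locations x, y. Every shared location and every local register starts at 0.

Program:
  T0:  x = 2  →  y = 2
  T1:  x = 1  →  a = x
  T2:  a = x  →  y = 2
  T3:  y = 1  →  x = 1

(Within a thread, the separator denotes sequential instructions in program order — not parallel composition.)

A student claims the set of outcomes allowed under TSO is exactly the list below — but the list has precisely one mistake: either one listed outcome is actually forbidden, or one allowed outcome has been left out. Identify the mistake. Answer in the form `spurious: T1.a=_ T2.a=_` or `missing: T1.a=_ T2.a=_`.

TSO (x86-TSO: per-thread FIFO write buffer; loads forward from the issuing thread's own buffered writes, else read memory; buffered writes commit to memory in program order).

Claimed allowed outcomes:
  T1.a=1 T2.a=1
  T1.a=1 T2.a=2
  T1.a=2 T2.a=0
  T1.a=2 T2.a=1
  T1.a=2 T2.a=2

missing: T1.a=1 T2.a=0

outcome vector order: (T1.a,T2.a)
TSO (6): <1 0> <1 1> <1 2> <2 0> <2 1> <2 2>
TSO∖claimed = {<1 0>}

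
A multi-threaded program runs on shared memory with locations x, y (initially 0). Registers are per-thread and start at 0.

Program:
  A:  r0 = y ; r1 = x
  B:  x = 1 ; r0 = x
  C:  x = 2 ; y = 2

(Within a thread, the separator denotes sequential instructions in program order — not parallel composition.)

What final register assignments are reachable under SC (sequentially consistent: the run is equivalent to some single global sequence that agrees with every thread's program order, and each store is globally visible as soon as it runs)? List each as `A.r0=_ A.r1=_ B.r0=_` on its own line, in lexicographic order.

A.r0=0 A.r1=0 B.r0=1
A.r0=0 A.r1=0 B.r0=2
A.r0=0 A.r1=1 B.r0=1
A.r0=0 A.r1=1 B.r0=2
A.r0=0 A.r1=2 B.r0=1
A.r0=0 A.r1=2 B.r0=2
A.r0=2 A.r1=1 B.r0=1
A.r0=2 A.r1=2 B.r0=1
A.r0=2 A.r1=2 B.r0=2

outcome vector order: (A.r0,A.r1,B.r0)
|SC outcomes| = 9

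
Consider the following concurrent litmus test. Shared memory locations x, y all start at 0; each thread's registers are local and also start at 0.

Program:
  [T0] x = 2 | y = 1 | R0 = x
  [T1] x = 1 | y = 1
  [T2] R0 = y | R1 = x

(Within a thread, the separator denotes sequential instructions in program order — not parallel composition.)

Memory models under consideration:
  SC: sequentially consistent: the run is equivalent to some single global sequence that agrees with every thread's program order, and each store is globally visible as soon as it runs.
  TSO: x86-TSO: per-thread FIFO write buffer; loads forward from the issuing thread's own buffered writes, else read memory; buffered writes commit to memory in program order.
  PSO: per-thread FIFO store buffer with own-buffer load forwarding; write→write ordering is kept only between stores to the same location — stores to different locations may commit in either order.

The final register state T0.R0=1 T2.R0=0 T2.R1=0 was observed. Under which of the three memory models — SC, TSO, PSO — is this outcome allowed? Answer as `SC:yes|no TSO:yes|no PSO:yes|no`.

outcome vector order: (T0.R0,T2.R0,T2.R1)
under SC → (1,0,0) (1,0,1) (1,0,2) (1,1,1) (1,1,2) (2,0,0) (2,0,1) (2,0,2) (2,1,1) (2,1,2)
under TSO → (1,0,0) (1,0,1) (1,0,2) (1,1,1) (1,1,2) (2,0,0) (2,0,1) (2,0,2) (2,1,1) (2,1,2)
under PSO → (1,0,0) (1,0,1) (1,0,2) (1,1,0) (1,1,1) (1,1,2) (2,0,0) (2,0,1) (2,0,2) (2,1,0) (2,1,1) (2,1,2)
target (1,0,0) ∈ {SC,TSO,PSO}

SC:yes TSO:yes PSO:yes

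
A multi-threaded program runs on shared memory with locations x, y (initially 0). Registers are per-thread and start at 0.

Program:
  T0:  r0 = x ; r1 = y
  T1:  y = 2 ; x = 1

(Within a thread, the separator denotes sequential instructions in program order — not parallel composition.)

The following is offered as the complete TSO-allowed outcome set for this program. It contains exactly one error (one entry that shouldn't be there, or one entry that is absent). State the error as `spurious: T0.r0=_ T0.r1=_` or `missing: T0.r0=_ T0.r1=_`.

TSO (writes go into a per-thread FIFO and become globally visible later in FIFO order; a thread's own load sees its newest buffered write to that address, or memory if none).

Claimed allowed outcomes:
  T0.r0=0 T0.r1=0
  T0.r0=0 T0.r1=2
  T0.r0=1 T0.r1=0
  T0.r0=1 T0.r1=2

spurious: T0.r0=1 T0.r1=0

outcome vector order: (T0.r0,T0.r1)
[TSO] allowed = {0/0 0/2 1/2}
claimed∖TSO = {1/0}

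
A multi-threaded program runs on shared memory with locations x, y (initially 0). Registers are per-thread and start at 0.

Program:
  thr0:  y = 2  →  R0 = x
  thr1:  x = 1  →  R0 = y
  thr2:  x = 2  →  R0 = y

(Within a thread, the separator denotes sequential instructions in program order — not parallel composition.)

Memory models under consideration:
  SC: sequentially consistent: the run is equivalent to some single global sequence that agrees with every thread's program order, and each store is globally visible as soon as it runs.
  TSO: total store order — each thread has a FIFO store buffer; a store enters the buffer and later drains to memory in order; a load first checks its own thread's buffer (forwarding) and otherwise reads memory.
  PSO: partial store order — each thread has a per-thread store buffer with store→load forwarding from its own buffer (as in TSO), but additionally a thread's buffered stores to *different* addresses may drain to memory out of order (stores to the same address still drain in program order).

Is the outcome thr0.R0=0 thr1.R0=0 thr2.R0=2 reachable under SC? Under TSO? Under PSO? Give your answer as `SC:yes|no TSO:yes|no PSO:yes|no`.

SC:no TSO:yes PSO:yes

outcome vector order: (thr0.R0,thr1.R0,thr2.R0)
SC (9): (0,2,2), (1,0,0), (1,0,2), (1,2,0), (1,2,2), (2,0,0), (2,0,2), (2,2,0), (2,2,2)
TSO (12): (0,0,0), (0,0,2), (0,2,0), (0,2,2), (1,0,0), (1,0,2), (1,2,0), (1,2,2), (2,0,0), (2,0,2), (2,2,0), (2,2,2)
PSO (12): (0,0,0), (0,0,2), (0,2,0), (0,2,2), (1,0,0), (1,0,2), (1,2,0), (1,2,2), (2,0,0), (2,0,2), (2,2,0), (2,2,2)
target (0,0,2) ∈ {TSO,PSO}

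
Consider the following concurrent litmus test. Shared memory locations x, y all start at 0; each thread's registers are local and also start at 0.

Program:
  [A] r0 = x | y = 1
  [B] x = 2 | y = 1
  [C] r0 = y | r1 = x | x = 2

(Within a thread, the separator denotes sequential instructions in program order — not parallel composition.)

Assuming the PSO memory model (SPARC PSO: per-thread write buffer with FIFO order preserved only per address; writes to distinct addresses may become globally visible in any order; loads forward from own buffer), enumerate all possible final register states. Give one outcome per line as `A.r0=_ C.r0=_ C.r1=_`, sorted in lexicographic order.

outcome vector order: (A.r0,C.r0,C.r1)
|PSO outcomes| = 8

A.r0=0 C.r0=0 C.r1=0
A.r0=0 C.r0=0 C.r1=2
A.r0=0 C.r0=1 C.r1=0
A.r0=0 C.r0=1 C.r1=2
A.r0=2 C.r0=0 C.r1=0
A.r0=2 C.r0=0 C.r1=2
A.r0=2 C.r0=1 C.r1=0
A.r0=2 C.r0=1 C.r1=2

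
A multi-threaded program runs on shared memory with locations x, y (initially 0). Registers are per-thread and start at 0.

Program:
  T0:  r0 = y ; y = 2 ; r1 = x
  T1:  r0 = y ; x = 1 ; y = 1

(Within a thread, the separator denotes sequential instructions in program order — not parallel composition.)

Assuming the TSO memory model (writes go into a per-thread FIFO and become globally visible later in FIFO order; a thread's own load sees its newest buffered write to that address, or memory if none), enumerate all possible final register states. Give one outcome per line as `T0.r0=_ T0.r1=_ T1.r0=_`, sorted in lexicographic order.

T0.r0=0 T0.r1=0 T1.r0=0
T0.r0=0 T0.r1=0 T1.r0=2
T0.r0=0 T0.r1=1 T1.r0=0
T0.r0=0 T0.r1=1 T1.r0=2
T0.r0=1 T0.r1=1 T1.r0=0

outcome vector order: (T0.r0,T0.r1,T1.r0)
|TSO outcomes| = 5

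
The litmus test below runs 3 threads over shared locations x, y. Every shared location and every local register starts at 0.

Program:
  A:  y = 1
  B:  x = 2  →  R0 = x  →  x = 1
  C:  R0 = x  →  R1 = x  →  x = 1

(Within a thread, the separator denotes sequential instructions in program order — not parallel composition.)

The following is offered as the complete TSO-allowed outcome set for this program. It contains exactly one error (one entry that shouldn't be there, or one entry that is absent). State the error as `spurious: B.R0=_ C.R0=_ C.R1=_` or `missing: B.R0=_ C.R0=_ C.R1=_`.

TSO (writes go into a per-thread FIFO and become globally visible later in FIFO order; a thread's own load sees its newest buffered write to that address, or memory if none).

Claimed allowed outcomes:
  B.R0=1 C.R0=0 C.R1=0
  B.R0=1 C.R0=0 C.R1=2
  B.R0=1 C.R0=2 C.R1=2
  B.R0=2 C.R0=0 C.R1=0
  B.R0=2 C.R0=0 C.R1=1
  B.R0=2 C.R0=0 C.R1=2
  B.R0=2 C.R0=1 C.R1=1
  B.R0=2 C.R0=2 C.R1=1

missing: B.R0=2 C.R0=2 C.R1=2

outcome vector order: (B.R0,C.R0,C.R1)
under TSO → 1/0/0; 1/0/2; 1/2/2; 2/0/0; 2/0/1; 2/0/2; 2/1/1; 2/2/1; 2/2/2
TSO∖claimed = {2/2/2}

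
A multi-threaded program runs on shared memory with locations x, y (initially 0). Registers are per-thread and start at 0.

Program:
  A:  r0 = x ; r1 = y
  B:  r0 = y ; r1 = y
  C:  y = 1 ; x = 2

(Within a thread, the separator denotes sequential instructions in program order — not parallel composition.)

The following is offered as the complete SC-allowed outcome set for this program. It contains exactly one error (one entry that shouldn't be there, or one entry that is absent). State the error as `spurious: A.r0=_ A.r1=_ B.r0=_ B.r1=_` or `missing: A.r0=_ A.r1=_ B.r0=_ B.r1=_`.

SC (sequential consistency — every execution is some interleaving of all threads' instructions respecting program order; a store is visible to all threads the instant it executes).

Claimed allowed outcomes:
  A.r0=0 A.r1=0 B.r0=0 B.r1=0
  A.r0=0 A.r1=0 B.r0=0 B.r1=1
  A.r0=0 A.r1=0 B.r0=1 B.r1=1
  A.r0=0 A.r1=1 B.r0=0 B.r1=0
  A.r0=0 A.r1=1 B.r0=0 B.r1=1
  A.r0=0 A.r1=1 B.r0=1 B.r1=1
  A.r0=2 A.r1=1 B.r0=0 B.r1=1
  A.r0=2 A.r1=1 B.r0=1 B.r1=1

missing: A.r0=2 A.r1=1 B.r0=0 B.r1=0

outcome vector order: (A.r0,A.r1,B.r0,B.r1)
SC: 9 outcomes — {(0,0,0,0); (0,0,0,1); (0,0,1,1); (0,1,0,0); (0,1,0,1); (0,1,1,1); (2,1,0,0); (2,1,0,1); (2,1,1,1)}
SC∖claimed = {(2,1,0,0)}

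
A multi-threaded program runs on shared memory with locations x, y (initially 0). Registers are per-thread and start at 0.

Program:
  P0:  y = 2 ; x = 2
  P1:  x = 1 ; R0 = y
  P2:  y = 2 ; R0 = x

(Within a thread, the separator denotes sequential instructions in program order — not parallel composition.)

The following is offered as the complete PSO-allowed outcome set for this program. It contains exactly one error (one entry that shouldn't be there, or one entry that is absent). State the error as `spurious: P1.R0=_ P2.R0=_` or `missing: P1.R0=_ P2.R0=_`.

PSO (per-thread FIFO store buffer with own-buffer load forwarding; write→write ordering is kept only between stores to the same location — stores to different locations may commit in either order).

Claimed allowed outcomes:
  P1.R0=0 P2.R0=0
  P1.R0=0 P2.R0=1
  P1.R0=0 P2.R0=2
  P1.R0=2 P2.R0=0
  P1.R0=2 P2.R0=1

missing: P1.R0=2 P2.R0=2

outcome vector order: (P1.R0,P2.R0)
[PSO] allowed = {(0,0); (0,1); (0,2); (2,0); (2,1); (2,2)}
PSO∖claimed = {(2,2)}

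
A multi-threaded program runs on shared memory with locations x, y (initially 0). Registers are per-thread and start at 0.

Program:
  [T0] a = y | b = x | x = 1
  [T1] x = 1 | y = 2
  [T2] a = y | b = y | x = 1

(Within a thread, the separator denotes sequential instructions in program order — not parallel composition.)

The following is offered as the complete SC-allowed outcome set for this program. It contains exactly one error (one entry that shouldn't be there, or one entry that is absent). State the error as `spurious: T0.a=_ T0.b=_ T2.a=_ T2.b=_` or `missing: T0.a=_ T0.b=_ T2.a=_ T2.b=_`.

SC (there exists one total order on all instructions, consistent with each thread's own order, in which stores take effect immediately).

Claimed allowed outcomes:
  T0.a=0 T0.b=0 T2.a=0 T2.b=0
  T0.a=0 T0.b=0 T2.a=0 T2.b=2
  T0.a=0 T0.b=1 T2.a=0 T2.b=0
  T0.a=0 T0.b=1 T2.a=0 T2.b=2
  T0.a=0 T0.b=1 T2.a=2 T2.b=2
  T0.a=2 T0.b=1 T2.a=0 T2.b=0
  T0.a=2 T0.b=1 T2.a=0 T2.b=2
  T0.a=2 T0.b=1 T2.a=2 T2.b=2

outcome vector order: (T0.a,T0.b,T2.a,T2.b)
under SC → 0000; 0002; 0022; 0100; 0102; 0122; 2100; 2102; 2122
SC∖claimed = {0022}

missing: T0.a=0 T0.b=0 T2.a=2 T2.b=2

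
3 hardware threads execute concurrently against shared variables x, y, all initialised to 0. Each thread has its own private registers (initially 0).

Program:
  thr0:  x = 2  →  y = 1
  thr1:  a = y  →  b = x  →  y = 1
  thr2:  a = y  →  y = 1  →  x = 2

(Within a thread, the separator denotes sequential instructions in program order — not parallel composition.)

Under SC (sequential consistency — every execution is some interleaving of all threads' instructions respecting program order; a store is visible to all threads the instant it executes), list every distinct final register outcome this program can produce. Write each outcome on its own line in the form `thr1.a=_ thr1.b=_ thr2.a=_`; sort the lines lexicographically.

thr1.a=0 thr1.b=0 thr2.a=0
thr1.a=0 thr1.b=0 thr2.a=1
thr1.a=0 thr1.b=2 thr2.a=0
thr1.a=0 thr1.b=2 thr2.a=1
thr1.a=1 thr1.b=0 thr2.a=0
thr1.a=1 thr1.b=2 thr2.a=0
thr1.a=1 thr1.b=2 thr2.a=1

outcome vector order: (thr1.a,thr1.b,thr2.a)
|SC outcomes| = 7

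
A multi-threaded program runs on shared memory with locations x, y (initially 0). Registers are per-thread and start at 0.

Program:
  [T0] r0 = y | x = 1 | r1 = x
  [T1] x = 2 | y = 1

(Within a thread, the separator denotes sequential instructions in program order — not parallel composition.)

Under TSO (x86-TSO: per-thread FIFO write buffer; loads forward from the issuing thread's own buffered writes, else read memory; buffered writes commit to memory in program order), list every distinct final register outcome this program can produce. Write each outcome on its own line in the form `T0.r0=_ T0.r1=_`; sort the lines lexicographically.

outcome vector order: (T0.r0,T0.r1)
|TSO outcomes| = 3

T0.r0=0 T0.r1=1
T0.r0=0 T0.r1=2
T0.r0=1 T0.r1=1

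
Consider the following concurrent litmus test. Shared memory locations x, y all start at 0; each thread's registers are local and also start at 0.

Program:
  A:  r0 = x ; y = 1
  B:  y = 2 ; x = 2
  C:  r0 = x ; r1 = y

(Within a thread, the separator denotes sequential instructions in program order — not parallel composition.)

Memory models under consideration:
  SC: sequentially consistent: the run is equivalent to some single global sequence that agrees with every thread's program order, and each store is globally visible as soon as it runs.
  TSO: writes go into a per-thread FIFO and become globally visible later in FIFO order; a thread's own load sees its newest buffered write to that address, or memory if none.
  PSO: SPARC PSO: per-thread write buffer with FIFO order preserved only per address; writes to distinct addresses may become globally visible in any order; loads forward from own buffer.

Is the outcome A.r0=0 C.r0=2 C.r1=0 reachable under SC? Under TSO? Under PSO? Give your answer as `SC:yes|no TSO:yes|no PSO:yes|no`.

outcome vector order: (A.r0,C.r0,C.r1)
under SC → 000, 001, 002, 021, 022, 200, 201, 202, 221, 222
under TSO → 000, 001, 002, 021, 022, 200, 201, 202, 221, 222
under PSO → 000, 001, 002, 020, 021, 022, 200, 201, 202, 220, 221, 222
target 020 ∈ {PSO}

SC:no TSO:no PSO:yes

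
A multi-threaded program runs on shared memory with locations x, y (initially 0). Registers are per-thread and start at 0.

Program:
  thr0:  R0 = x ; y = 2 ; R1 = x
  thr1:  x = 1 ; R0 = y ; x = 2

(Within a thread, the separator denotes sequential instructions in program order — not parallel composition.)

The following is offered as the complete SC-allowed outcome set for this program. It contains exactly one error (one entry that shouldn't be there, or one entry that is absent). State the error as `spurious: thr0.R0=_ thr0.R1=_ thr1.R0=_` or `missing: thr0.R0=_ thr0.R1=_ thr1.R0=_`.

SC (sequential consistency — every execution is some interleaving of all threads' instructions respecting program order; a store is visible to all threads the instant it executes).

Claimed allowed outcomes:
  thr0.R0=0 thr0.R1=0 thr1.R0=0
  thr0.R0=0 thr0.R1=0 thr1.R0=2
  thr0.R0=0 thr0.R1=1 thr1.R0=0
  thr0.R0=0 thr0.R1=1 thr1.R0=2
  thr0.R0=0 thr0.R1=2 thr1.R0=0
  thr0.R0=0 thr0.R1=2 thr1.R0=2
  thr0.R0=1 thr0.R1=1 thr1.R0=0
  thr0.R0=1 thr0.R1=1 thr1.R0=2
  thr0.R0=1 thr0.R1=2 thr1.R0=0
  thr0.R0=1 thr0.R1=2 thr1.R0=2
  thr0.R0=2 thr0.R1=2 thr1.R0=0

spurious: thr0.R0=0 thr0.R1=0 thr1.R0=0

outcome vector order: (thr0.R0,thr0.R1,thr1.R0)
SC (10): 0/0/2; 0/1/0; 0/1/2; 0/2/0; 0/2/2; 1/1/0; 1/1/2; 1/2/0; 1/2/2; 2/2/0
claimed∖SC = {0/0/0}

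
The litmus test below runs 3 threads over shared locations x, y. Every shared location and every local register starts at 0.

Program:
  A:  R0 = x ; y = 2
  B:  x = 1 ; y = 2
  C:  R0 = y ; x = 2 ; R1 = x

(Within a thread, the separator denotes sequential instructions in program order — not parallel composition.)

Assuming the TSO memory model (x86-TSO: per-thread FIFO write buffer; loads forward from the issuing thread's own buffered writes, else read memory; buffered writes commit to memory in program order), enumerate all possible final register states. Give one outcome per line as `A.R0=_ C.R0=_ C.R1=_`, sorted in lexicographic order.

outcome vector order: (A.R0,C.R0,C.R1)
|TSO outcomes| = 10

A.R0=0 C.R0=0 C.R1=1
A.R0=0 C.R0=0 C.R1=2
A.R0=0 C.R0=2 C.R1=1
A.R0=0 C.R0=2 C.R1=2
A.R0=1 C.R0=0 C.R1=1
A.R0=1 C.R0=0 C.R1=2
A.R0=1 C.R0=2 C.R1=2
A.R0=2 C.R0=0 C.R1=1
A.R0=2 C.R0=0 C.R1=2
A.R0=2 C.R0=2 C.R1=2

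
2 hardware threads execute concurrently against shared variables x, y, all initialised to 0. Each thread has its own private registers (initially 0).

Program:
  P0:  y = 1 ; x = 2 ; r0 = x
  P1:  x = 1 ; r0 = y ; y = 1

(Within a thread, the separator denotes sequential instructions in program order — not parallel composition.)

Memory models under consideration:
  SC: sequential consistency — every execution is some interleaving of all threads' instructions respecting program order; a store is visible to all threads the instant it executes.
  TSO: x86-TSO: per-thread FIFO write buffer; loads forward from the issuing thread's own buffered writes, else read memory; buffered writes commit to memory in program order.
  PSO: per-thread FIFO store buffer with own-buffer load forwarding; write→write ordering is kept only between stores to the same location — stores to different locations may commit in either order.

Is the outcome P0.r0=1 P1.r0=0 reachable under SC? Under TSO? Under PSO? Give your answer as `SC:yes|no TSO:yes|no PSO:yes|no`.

SC:no TSO:yes PSO:yes

outcome vector order: (P0.r0,P1.r0)
SC (3): 1/1, 2/0, 2/1
TSO (4): 1/0, 1/1, 2/0, 2/1
PSO (4): 1/0, 1/1, 2/0, 2/1
target 1/0 ∈ {TSO,PSO}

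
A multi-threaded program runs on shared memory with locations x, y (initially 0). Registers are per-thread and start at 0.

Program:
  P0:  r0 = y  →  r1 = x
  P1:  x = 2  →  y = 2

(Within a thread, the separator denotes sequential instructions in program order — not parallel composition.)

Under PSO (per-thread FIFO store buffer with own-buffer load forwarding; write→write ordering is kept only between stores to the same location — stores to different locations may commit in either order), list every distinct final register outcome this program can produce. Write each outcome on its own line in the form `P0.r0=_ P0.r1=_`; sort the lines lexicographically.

outcome vector order: (P0.r0,P0.r1)
|PSO outcomes| = 4

P0.r0=0 P0.r1=0
P0.r0=0 P0.r1=2
P0.r0=2 P0.r1=0
P0.r0=2 P0.r1=2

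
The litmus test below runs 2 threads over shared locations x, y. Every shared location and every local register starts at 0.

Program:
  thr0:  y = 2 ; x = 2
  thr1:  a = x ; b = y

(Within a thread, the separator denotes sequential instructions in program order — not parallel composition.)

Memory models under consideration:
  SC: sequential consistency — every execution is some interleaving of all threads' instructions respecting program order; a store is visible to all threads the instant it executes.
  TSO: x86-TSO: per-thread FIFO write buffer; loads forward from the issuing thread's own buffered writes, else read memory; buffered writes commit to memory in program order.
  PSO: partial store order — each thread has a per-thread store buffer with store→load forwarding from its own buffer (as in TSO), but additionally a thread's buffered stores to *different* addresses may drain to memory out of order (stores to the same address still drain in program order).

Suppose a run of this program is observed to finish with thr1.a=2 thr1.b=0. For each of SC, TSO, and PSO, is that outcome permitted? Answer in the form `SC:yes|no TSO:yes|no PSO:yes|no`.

outcome vector order: (thr1.a,thr1.b)
under SC → <0 0> <0 2> <2 2>
under TSO → <0 0> <0 2> <2 2>
under PSO → <0 0> <0 2> <2 0> <2 2>
target <2 0> ∈ {PSO}

SC:no TSO:no PSO:yes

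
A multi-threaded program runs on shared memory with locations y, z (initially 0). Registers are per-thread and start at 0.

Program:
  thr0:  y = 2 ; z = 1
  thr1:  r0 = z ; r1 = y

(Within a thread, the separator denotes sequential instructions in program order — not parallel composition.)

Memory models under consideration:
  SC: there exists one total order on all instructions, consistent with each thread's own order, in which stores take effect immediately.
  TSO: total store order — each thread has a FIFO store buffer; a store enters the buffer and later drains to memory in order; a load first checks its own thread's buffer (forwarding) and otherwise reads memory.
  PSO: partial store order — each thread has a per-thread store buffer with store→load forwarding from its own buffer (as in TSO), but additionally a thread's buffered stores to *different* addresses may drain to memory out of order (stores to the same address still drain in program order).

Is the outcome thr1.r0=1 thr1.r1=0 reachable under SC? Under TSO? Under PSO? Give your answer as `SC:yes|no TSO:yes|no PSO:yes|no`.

outcome vector order: (thr1.r0,thr1.r1)
SC (3): 0/0 0/2 1/2
TSO (3): 0/0 0/2 1/2
PSO (4): 0/0 0/2 1/0 1/2
target 1/0 ∈ {PSO}

SC:no TSO:no PSO:yes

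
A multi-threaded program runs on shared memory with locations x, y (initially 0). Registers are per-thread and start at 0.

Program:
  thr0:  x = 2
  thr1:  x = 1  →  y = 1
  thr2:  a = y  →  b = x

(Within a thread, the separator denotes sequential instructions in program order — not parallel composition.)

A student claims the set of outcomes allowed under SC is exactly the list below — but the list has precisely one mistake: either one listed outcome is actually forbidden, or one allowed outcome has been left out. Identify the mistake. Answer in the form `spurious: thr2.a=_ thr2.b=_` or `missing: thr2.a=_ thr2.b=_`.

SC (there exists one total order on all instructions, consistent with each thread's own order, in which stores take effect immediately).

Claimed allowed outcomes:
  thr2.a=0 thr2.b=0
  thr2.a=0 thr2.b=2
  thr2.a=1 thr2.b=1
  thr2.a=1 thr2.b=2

missing: thr2.a=0 thr2.b=1

outcome vector order: (thr2.a,thr2.b)
SC: 5 outcomes — {<0 0> <0 1> <0 2> <1 1> <1 2>}
SC∖claimed = {<0 1>}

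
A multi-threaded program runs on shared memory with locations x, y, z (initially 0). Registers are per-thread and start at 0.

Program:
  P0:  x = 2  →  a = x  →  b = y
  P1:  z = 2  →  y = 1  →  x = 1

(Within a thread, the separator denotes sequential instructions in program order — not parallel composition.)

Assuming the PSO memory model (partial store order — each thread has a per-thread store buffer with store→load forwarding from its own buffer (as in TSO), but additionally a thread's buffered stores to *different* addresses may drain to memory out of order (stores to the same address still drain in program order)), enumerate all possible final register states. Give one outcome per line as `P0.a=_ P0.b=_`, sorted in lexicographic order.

P0.a=1 P0.b=0
P0.a=1 P0.b=1
P0.a=2 P0.b=0
P0.a=2 P0.b=1

outcome vector order: (P0.a,P0.b)
|PSO outcomes| = 4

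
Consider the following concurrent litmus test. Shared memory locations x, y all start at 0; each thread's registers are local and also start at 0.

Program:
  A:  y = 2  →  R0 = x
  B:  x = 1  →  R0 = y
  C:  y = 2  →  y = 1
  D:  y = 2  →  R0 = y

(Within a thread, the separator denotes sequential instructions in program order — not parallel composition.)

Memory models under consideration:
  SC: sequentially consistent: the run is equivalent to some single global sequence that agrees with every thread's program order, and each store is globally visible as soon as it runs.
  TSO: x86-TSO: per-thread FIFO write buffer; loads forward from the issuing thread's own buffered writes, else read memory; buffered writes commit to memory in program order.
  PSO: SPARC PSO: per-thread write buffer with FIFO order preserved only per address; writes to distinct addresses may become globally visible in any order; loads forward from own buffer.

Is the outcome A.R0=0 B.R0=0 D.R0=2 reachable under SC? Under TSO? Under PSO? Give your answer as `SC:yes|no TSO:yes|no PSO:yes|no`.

outcome vector order: (A.R0,B.R0,D.R0)
SC (10): <0 1 1> <0 1 2> <0 2 1> <0 2 2> <1 0 1> <1 0 2> <1 1 1> <1 1 2> <1 2 1> <1 2 2>
TSO (12): <0 0 1> <0 0 2> <0 1 1> <0 1 2> <0 2 1> <0 2 2> <1 0 1> <1 0 2> <1 1 1> <1 1 2> <1 2 1> <1 2 2>
PSO (12): <0 0 1> <0 0 2> <0 1 1> <0 1 2> <0 2 1> <0 2 2> <1 0 1> <1 0 2> <1 1 1> <1 1 2> <1 2 1> <1 2 2>
target <0 0 2> ∈ {TSO,PSO}

SC:no TSO:yes PSO:yes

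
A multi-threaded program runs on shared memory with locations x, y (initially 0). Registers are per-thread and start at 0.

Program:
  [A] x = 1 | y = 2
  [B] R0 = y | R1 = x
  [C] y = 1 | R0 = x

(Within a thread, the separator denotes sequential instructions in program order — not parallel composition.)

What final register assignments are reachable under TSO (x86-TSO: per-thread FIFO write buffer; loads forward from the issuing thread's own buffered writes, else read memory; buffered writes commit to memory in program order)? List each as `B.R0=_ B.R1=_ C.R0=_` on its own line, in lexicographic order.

outcome vector order: (B.R0,B.R1,C.R0)
|TSO outcomes| = 10

B.R0=0 B.R1=0 C.R0=0
B.R0=0 B.R1=0 C.R0=1
B.R0=0 B.R1=1 C.R0=0
B.R0=0 B.R1=1 C.R0=1
B.R0=1 B.R1=0 C.R0=0
B.R0=1 B.R1=0 C.R0=1
B.R0=1 B.R1=1 C.R0=0
B.R0=1 B.R1=1 C.R0=1
B.R0=2 B.R1=1 C.R0=0
B.R0=2 B.R1=1 C.R0=1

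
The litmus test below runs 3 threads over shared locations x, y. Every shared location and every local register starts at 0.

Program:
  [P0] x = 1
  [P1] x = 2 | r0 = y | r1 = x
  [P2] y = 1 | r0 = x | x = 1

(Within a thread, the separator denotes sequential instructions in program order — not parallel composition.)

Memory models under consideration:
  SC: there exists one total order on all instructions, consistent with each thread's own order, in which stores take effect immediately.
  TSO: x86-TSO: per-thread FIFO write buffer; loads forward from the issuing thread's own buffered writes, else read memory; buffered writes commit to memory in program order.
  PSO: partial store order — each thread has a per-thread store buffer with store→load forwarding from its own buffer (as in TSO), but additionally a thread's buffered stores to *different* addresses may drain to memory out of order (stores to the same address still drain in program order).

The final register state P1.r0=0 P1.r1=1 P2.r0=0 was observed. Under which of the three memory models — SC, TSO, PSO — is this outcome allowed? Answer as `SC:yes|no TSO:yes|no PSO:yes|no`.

outcome vector order: (P1.r0,P1.r1,P2.r0)
SC: 10 outcomes — {(0,1,1) (0,1,2) (0,2,1) (0,2,2) (1,1,0) (1,1,1) (1,1,2) (1,2,0) (1,2,1) (1,2,2)}
TSO: 12 outcomes — {(0,1,0) (0,1,1) (0,1,2) (0,2,0) (0,2,1) (0,2,2) (1,1,0) (1,1,1) (1,1,2) (1,2,0) (1,2,1) (1,2,2)}
PSO: 12 outcomes — {(0,1,0) (0,1,1) (0,1,2) (0,2,0) (0,2,1) (0,2,2) (1,1,0) (1,1,1) (1,1,2) (1,2,0) (1,2,1) (1,2,2)}
target (0,1,0) ∈ {TSO,PSO}

SC:no TSO:yes PSO:yes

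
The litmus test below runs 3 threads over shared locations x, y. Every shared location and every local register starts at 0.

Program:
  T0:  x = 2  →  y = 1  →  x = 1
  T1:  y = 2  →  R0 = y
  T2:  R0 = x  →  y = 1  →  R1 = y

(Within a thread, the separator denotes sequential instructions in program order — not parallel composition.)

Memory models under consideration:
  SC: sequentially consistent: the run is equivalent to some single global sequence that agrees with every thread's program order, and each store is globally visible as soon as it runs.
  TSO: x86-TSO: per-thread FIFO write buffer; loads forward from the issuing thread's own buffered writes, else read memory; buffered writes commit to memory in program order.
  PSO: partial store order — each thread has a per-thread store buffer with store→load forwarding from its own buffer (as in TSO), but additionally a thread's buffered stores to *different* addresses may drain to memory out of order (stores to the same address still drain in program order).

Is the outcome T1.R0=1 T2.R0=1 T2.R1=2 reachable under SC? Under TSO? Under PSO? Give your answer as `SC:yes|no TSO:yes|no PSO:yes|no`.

SC:no TSO:no PSO:yes

outcome vector order: (T1.R0,T2.R0,T2.R1)
SC (11): 1/0/1; 1/0/2; 1/1/1; 1/2/1; 1/2/2; 2/0/1; 2/0/2; 2/1/1; 2/1/2; 2/2/1; 2/2/2
TSO (11): 1/0/1; 1/0/2; 1/1/1; 1/2/1; 1/2/2; 2/0/1; 2/0/2; 2/1/1; 2/1/2; 2/2/1; 2/2/2
PSO (12): 1/0/1; 1/0/2; 1/1/1; 1/1/2; 1/2/1; 1/2/2; 2/0/1; 2/0/2; 2/1/1; 2/1/2; 2/2/1; 2/2/2
target 1/1/2 ∈ {PSO}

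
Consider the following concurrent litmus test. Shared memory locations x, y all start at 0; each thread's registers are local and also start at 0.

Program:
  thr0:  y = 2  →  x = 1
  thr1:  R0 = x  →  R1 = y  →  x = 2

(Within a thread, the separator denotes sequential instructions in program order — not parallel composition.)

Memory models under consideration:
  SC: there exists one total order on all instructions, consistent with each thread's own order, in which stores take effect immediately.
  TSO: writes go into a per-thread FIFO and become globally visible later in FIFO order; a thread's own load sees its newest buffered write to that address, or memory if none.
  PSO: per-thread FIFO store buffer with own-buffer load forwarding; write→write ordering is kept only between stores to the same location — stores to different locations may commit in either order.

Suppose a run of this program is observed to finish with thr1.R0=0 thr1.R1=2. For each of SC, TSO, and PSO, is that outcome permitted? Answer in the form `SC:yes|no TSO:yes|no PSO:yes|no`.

SC:yes TSO:yes PSO:yes

outcome vector order: (thr1.R0,thr1.R1)
SC: 3 outcomes — {<0 0>; <0 2>; <1 2>}
TSO: 3 outcomes — {<0 0>; <0 2>; <1 2>}
PSO: 4 outcomes — {<0 0>; <0 2>; <1 0>; <1 2>}
target <0 2> ∈ {SC,TSO,PSO}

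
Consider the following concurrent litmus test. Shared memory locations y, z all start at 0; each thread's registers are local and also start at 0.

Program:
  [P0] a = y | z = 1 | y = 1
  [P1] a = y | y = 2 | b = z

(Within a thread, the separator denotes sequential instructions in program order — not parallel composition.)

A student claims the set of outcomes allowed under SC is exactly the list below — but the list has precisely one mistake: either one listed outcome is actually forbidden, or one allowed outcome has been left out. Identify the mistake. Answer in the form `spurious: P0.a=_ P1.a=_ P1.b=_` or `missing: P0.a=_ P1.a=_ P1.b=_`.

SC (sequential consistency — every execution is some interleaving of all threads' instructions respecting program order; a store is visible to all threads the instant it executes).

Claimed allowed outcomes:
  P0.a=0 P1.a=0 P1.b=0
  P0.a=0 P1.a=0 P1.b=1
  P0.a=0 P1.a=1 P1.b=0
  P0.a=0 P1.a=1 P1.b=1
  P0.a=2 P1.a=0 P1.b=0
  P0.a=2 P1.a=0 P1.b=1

spurious: P0.a=0 P1.a=1 P1.b=0

outcome vector order: (P0.a,P1.a,P1.b)
[SC] allowed = {000; 001; 011; 200; 201}
claimed∖SC = {010}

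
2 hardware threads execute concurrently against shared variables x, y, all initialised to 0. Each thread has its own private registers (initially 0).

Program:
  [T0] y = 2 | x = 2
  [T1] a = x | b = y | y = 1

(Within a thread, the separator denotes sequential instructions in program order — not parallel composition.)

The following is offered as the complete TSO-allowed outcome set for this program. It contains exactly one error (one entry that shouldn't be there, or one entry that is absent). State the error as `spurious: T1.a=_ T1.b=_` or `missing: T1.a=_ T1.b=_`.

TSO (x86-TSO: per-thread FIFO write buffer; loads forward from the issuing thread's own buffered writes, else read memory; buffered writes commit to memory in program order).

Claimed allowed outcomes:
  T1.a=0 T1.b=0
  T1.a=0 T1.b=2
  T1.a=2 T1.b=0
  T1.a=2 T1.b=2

spurious: T1.a=2 T1.b=0

outcome vector order: (T1.a,T1.b)
TSO (3): 0/0; 0/2; 2/2
claimed∖TSO = {2/0}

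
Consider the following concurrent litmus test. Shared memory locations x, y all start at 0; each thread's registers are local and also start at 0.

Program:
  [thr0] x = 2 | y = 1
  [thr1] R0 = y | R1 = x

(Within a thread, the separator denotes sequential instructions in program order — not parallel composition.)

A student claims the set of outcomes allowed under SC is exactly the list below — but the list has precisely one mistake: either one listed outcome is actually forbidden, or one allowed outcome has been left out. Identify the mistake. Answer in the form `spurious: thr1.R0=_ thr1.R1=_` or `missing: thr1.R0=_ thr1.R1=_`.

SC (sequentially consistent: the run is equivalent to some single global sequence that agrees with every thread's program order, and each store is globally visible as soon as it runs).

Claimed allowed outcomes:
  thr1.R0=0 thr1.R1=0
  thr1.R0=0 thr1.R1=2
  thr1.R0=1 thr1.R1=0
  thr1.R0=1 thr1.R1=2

outcome vector order: (thr1.R0,thr1.R1)
under SC → (0,0); (0,2); (1,2)
claimed∖SC = {(1,0)}

spurious: thr1.R0=1 thr1.R1=0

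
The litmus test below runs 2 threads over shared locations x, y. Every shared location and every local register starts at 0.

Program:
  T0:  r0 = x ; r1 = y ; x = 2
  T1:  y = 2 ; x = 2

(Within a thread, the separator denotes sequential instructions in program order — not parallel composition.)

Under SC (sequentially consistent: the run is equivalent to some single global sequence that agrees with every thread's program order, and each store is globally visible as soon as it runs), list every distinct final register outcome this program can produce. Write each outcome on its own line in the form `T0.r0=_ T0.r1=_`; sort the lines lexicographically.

T0.r0=0 T0.r1=0
T0.r0=0 T0.r1=2
T0.r0=2 T0.r1=2

outcome vector order: (T0.r0,T0.r1)
|SC outcomes| = 3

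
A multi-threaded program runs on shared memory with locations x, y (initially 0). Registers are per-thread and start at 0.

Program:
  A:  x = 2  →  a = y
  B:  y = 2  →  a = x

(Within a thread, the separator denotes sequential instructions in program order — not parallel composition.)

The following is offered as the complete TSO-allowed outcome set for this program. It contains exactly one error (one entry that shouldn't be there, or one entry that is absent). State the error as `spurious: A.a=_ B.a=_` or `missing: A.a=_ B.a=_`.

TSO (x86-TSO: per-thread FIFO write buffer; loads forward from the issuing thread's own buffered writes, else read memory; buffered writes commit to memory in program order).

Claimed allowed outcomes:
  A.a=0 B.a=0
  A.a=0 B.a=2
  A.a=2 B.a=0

missing: A.a=2 B.a=2

outcome vector order: (A.a,B.a)
TSO: 4 outcomes — {(0,0); (0,2); (2,0); (2,2)}
TSO∖claimed = {(2,2)}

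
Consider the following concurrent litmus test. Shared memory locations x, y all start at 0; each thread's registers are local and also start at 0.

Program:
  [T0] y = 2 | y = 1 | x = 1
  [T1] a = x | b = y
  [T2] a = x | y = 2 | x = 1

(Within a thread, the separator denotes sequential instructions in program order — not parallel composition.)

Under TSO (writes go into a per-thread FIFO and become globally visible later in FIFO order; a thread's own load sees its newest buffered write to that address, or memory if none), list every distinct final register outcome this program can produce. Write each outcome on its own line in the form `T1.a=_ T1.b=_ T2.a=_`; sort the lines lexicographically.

T1.a=0 T1.b=0 T2.a=0
T1.a=0 T1.b=0 T2.a=1
T1.a=0 T1.b=1 T2.a=0
T1.a=0 T1.b=1 T2.a=1
T1.a=0 T1.b=2 T2.a=0
T1.a=0 T1.b=2 T2.a=1
T1.a=1 T1.b=1 T2.a=0
T1.a=1 T1.b=1 T2.a=1
T1.a=1 T1.b=2 T2.a=0
T1.a=1 T1.b=2 T2.a=1

outcome vector order: (T1.a,T1.b,T2.a)
|TSO outcomes| = 10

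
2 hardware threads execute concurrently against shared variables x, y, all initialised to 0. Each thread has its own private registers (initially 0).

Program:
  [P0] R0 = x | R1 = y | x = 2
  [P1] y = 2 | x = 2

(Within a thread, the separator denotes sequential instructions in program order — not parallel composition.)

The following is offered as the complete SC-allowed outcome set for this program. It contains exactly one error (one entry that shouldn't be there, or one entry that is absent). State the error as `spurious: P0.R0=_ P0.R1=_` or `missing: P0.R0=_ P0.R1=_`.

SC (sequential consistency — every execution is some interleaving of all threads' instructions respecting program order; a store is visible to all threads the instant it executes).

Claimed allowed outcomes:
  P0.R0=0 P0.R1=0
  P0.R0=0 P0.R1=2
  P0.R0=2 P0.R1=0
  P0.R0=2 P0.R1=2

spurious: P0.R0=2 P0.R1=0

outcome vector order: (P0.R0,P0.R1)
SC: 3 outcomes — {(0,0); (0,2); (2,2)}
claimed∖SC = {(2,0)}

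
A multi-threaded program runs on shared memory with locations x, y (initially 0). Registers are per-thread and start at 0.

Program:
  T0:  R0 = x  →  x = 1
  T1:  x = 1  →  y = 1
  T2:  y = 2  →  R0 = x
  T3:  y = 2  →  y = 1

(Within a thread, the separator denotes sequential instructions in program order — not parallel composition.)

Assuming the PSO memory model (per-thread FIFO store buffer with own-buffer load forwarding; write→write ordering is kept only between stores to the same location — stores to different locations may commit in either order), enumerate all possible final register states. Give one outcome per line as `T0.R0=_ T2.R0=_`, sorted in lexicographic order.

T0.R0=0 T2.R0=0
T0.R0=0 T2.R0=1
T0.R0=1 T2.R0=0
T0.R0=1 T2.R0=1

outcome vector order: (T0.R0,T2.R0)
|PSO outcomes| = 4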